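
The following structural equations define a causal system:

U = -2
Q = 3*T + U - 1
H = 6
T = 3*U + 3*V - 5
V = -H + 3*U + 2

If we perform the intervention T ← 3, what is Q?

6

Intervening sets T = 3 and removes its equation (T = 3*U + 3*V - 5).
Q = 3*T + U - 1  [with T=3, U=-2]  = 6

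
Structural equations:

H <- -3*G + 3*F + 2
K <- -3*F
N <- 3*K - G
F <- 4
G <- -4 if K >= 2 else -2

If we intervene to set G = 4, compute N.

The intervention breaks the incoming arrows to G: G <- -4 if K >= 2 else -2 no longer applies, and G = 4.
K = -3*F  [with F=4]  = -12
N = 3*K - G  [with K=-12, G=4]  = -40

-40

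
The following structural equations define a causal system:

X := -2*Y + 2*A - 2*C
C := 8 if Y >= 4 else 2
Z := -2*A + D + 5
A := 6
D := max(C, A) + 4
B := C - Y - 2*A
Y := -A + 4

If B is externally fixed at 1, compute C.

2

do(B=1) replaces the equation B := C - Y - 2*A with the constant B = 1.
C is not downstream of the intervention, so its value is determined by the original equations.
Y = -A + 4  [with A=6]  = -2
C = 8 if Y >= 4 else 2  [with Y=-2]  = 2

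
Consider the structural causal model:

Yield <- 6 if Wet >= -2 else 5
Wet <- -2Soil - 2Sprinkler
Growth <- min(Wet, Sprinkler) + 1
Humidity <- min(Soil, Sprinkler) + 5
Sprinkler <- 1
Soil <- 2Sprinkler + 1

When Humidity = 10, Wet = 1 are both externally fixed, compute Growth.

Under do(Humidity = 10, Wet = 1), each intervened variable's structural equation is replaced by its fixed value.
Growth = min(Wet, Sprinkler) + 1  [with Wet=1, Sprinkler=1]  = 2

2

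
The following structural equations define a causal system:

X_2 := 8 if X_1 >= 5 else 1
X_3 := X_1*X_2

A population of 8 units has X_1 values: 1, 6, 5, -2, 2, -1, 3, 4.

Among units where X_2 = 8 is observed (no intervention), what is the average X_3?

Conditioning on X_2=8 selects the 2 unit(s) with X_1 ∈ {6, 5}. Their X_3 values: 48, 40. Mean = 44.

44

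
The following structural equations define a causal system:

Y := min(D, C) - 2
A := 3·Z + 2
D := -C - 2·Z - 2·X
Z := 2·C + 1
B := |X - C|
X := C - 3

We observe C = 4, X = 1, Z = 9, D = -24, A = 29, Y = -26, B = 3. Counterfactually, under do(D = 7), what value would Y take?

Under do(D=7), the mechanism D := -C - 2·Z - 2·X is discarded; D is fixed at 7.
Y = min(D, C) - 2  [with D=7, C=4]  = 2

2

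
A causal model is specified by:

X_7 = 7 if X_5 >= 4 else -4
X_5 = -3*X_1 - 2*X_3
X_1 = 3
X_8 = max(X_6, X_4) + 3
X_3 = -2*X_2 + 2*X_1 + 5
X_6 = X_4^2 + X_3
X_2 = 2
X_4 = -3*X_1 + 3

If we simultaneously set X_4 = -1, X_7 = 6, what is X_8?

Setting X_4 = -1, X_7 = 6 by intervention discards those variables' equations.
X_3 = -2*X_2 + 2*X_1 + 5  [with X_2=2, X_1=3]  = 7
X_6 = X_4^2 + X_3  [with X_4=-1, X_3=7]  = 8
X_8 = max(X_6, X_4) + 3  [with X_6=8, X_4=-1]  = 11

11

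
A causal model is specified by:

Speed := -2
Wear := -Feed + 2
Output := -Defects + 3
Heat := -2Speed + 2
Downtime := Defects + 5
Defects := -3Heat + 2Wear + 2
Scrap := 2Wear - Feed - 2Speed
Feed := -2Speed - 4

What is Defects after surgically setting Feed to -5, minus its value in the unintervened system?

do(Feed=-5) replaces the equation Feed := -2Speed - 4 with the constant Feed = -5.
Heat = -2Speed + 2  [with Speed=-2]  = 6
Wear = -Feed + 2  [with Feed=-5]  = 7
Defects = -3Heat + 2Wear + 2  [with Heat=6, Wear=7]  = -2
Without intervention: Feed = -2Speed - 4  [with Speed=-2]  = 0; Heat = -2Speed + 2  [with Speed=-2]  = 6; Wear = -Feed + 2  [with Feed=0]  = 2; Defects = -3Heat + 2Wear + 2  [with Heat=6, Wear=2]  = -12.
Change = -2 − (-12) = 10.

10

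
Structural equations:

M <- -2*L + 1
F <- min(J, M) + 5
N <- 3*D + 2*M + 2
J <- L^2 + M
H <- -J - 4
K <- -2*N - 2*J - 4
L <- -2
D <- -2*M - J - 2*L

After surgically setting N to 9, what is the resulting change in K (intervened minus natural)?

Intervening sets N = 9 and removes its equation (N <- 3*D + 2*M + 2).
M = -2*L + 1  [with L=-2]  = 5
J = L^2 + M  [with L=-2, M=5]  = 9
K = -2*N - 2*J - 4  [with N=9, J=9]  = -40
Without intervention: M = -2*L + 1  [with L=-2]  = 5; J = L^2 + M  [with L=-2, M=5]  = 9; D = -2*M - J - 2*L  [with M=5, J=9, L=-2]  = -15; N = 3*D + 2*M + 2  [with D=-15, M=5]  = -33; K = -2*N - 2*J - 4  [with N=-33, J=9]  = 44.
Change = -40 − 44 = -84.

-84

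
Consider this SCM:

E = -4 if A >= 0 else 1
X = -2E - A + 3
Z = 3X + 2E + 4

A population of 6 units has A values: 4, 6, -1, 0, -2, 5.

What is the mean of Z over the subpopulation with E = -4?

E[Z|E=-4] averages over only the 4 units with E=-4 (A = 4, 6, 0, 5): Z = 17, 11, 29, 14, mean 17.75.

17.75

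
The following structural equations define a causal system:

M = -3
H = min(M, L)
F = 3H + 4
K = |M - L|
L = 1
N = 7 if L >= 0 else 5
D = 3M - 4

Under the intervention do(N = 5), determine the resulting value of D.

-13

The intervention breaks the incoming arrows to N: N = 7 if L >= 0 else 5 no longer applies, and N = 5.
Since D is not a descendant of the intervened variable, it is unaffected.
D = 3M - 4  [with M=-3]  = -13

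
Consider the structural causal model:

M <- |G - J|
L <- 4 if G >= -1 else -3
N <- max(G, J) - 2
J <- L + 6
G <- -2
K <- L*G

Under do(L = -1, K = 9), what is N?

3

Under do(L = -1, K = 9), each intervened variable's structural equation is replaced by its fixed value.
J = L + 6  [with L=-1]  = 5
N = max(G, J) - 2  [with G=-2, J=5]  = 3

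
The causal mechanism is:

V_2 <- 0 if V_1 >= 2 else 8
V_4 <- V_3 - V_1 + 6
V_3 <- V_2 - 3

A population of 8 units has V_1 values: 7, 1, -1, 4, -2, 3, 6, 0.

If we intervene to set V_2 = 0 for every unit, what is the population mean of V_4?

Every unit gets V_2=0 under the intervention. V_4 values become -4, 2, 4, -1, 5, 0, -3, 3; E[V_4|do(V_2=0)] = 0.75.

0.75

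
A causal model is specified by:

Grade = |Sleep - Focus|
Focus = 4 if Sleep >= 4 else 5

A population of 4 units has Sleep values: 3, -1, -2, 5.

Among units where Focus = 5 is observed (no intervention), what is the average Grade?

Conditioning on Focus=5 selects the 3 unit(s) with Sleep ∈ {3, -1, -2}. Their Grade values: 2, 6, 7. Mean = 5.

5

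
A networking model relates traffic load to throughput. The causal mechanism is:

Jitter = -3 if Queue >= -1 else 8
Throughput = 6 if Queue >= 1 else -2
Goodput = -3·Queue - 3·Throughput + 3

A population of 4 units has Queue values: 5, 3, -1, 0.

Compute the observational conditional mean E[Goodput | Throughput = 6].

Observing Throughput=6 restricts to units where Throughput's equation naturally yields 6: Queue ∈ {5, 3}. In that subpopulation Goodput = -30, -24, mean -27.

-27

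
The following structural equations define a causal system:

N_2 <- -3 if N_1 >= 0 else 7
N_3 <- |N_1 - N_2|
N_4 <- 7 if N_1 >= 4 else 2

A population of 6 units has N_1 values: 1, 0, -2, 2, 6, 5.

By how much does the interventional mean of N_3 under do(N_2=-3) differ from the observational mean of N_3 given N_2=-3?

-0.8

Under do(N_2=-3), N_2's equation is replaced by N_2=-3 for every unit. Per-unit N_3: 4, 3, 1, 5, 9, 8. Mean = 5.
Observing N_2=-3 restricts to units where N_2's equation naturally yields -3: N_1 ∈ {1, 0, 2, 6, 5}. In that subpopulation N_3 = 4, 3, 5, 9, 8, mean 5.8.
Difference = 5 − 5.8 = -0.8.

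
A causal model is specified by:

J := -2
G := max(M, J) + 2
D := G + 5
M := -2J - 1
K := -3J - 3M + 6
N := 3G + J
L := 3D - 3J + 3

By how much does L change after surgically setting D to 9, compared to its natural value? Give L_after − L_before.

-3

Intervening sets D = 9 and removes its equation (D := G + 5).
L = 3D - 3J + 3  [with D=9, J=-2]  = 36
Without intervention: M = -2J - 1  [with J=-2]  = 3; G = max(M, J) + 2  [with M=3, J=-2]  = 5; D = G + 5  [with G=5]  = 10; L = 3D - 3J + 3  [with D=10, J=-2]  = 39.
Change = 36 − 39 = -3.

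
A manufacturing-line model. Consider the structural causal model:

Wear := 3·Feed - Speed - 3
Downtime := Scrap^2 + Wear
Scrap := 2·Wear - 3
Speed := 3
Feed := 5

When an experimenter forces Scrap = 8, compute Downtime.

73

Intervening sets Scrap = 8 and removes its equation (Scrap := 2·Wear - 3).
Wear = 3·Feed - Speed - 3  [with Feed=5, Speed=3]  = 9
Downtime = Scrap^2 + Wear  [with Scrap=8, Wear=9]  = 73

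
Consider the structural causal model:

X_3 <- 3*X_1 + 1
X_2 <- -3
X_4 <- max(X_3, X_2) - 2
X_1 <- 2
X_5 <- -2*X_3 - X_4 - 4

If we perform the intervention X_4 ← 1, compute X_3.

Under do(X_4=1), the mechanism X_4 <- max(X_3, X_2) - 2 is discarded; X_4 is fixed at 1.
Since X_3 is not a descendant of the intervened variable, it is unaffected.
X_3 = 3*X_1 + 1  [with X_1=2]  = 7

7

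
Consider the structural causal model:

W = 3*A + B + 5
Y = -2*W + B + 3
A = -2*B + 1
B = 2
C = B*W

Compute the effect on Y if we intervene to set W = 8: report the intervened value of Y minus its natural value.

do(W=8) replaces the equation W = 3*A + B + 5 with the constant W = 8.
Y = -2*W + B + 3  [with W=8, B=2]  = -11
Without intervention: A = -2*B + 1  [with B=2]  = -3; W = 3*A + B + 5  [with A=-3, B=2]  = -2; Y = -2*W + B + 3  [with W=-2, B=2]  = 9.
Change = -11 − 9 = -20.

-20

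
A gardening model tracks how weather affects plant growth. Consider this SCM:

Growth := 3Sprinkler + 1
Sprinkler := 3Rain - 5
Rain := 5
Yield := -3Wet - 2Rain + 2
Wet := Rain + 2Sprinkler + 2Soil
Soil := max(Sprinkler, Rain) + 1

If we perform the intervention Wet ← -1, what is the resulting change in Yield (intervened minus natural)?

Under do(Wet=-1), the mechanism Wet := Rain + 2Sprinkler + 2Soil is discarded; Wet is fixed at -1.
Yield = -3Wet - 2Rain + 2  [with Wet=-1, Rain=5]  = -5
Without intervention: Sprinkler = 3Rain - 5  [with Rain=5]  = 10; Soil = max(Sprinkler, Rain) + 1  [with Sprinkler=10, Rain=5]  = 11; Wet = Rain + 2Sprinkler + 2Soil  [with Rain=5, Sprinkler=10, Soil=11]  = 47; Yield = -3Wet - 2Rain + 2  [with Wet=47, Rain=5]  = -149.
Change = -5 − (-149) = 144.

144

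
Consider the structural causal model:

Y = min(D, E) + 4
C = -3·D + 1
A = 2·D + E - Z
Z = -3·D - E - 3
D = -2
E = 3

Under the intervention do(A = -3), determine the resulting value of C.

The intervention breaks the incoming arrows to A: A = 2·D + E - Z no longer applies, and A = -3.
Since C is not a descendant of the intervened variable, it is unaffected.
C = -3·D + 1  [with D=-2]  = 7

7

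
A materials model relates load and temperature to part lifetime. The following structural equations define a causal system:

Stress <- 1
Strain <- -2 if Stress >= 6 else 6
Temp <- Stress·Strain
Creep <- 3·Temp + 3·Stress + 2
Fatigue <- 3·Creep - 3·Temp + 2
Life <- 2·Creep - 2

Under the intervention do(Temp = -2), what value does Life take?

-4

The intervention breaks the incoming arrows to Temp: Temp <- Stress·Strain no longer applies, and Temp = -2.
Creep = 3·Temp + 3·Stress + 2  [with Temp=-2, Stress=1]  = -1
Life = 2·Creep - 2  [with Creep=-1]  = -4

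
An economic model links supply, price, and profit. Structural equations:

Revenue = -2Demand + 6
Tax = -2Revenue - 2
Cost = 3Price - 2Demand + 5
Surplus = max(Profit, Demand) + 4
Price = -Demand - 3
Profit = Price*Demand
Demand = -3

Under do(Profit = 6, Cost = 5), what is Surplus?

Under do(Profit = 6, Cost = 5), each intervened variable's structural equation is replaced by its fixed value.
Surplus = max(Profit, Demand) + 4  [with Profit=6, Demand=-3]  = 10

10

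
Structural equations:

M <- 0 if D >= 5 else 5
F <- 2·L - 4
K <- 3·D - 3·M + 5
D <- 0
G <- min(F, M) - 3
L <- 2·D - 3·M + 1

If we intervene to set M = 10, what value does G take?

-65

do(M=10) replaces the equation M <- 0 if D >= 5 else 5 with the constant M = 10.
L = 2·D - 3·M + 1  [with D=0, M=10]  = -29
F = 2·L - 4  [with L=-29]  = -62
G = min(F, M) - 3  [with F=-62, M=10]  = -65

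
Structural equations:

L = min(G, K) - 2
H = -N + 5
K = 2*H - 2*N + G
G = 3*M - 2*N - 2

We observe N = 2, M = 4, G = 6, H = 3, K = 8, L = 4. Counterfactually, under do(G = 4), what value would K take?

6

do(G=4) replaces the equation G = 3*M - 2*N - 2 with the constant G = 4.
H = -N + 5  [with N=2]  = 3
K = 2*H - 2*N + G  [with H=3, N=2, G=4]  = 6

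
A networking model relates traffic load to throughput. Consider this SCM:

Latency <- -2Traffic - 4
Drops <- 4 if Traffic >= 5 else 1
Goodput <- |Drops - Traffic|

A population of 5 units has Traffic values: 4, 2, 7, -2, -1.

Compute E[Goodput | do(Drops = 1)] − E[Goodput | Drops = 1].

Every unit gets Drops=1 under the intervention. Goodput values become 3, 1, 6, 3, 2; E[Goodput|do(Drops=1)] = 3.
Conditioning on Drops=1 selects the 4 unit(s) with Traffic ∈ {4, 2, -2, -1}. Their Goodput values: 3, 1, 3, 2. Mean = 2.25.
Difference = 3 − 2.25 = 0.75.

0.75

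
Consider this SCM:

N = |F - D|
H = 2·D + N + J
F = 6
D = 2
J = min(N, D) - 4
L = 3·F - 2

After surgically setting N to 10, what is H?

do(N=10) replaces the equation N = |F - D| with the constant N = 10.
J = min(N, D) - 4  [with N=10, D=2]  = -2
H = 2·D + N + J  [with D=2, N=10, J=-2]  = 12

12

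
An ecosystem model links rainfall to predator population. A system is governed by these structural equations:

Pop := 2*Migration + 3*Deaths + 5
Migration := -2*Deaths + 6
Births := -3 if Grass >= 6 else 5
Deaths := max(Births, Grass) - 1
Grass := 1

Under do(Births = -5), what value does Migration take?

6

Under do(Births=-5), the mechanism Births := -3 if Grass >= 6 else 5 is discarded; Births is fixed at -5.
Deaths = max(Births, Grass) - 1  [with Births=-5, Grass=1]  = 0
Migration = -2*Deaths + 6  [with Deaths=0]  = 6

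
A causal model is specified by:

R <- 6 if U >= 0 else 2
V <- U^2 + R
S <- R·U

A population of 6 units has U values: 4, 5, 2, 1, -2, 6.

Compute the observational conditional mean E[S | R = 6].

E[S|R=6] averages over only the 5 units with R=6 (U = 4, 5, 2, 1, 6): S = 24, 30, 12, 6, 36, mean 21.6.

21.6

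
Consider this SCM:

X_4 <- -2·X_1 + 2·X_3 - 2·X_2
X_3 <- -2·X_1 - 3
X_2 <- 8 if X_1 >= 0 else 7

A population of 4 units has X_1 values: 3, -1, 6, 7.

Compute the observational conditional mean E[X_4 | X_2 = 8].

-54

E[X_4|X_2=8] averages over only the 3 units with X_2=8 (X_1 = 3, 6, 7): X_4 = -40, -58, -64, mean -54.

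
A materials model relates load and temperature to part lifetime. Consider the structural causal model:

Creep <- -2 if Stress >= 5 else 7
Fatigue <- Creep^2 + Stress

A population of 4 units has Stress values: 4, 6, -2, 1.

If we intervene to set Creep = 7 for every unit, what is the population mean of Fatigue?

51.25

do(Creep=7) breaks Creep's dependence on Stress. With Creep=7 fixed, Fatigue across the units is 53, 55, 47, 50, mean 51.25.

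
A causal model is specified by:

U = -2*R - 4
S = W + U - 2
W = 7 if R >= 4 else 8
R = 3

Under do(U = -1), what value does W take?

Under do(U=-1), the mechanism U = -2*R - 4 is discarded; U is fixed at -1.
Since W is not a descendant of the intervened variable, it is unaffected.
W = 7 if R >= 4 else 8  [with R=3]  = 8

8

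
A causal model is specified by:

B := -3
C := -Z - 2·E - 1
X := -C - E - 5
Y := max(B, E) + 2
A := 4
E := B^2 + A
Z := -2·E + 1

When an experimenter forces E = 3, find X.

-6

The intervention breaks the incoming arrows to E: E := B^2 + A no longer applies, and E = 3.
Z = -2·E + 1  [with E=3]  = -5
C = -Z - 2·E - 1  [with Z=-5, E=3]  = -2
X = -C - E - 5  [with C=-2, E=3]  = -6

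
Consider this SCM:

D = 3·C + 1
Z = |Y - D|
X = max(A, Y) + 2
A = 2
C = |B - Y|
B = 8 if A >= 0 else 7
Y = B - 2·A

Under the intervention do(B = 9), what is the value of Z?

8

Under do(B=9), the mechanism B = 8 if A >= 0 else 7 is discarded; B is fixed at 9.
Y = B - 2·A  [with B=9, A=2]  = 5
C = |B - Y|  [with B=9, Y=5]  = 4
D = 3·C + 1  [with C=4]  = 13
Z = |Y - D|  [with Y=5, D=13]  = 8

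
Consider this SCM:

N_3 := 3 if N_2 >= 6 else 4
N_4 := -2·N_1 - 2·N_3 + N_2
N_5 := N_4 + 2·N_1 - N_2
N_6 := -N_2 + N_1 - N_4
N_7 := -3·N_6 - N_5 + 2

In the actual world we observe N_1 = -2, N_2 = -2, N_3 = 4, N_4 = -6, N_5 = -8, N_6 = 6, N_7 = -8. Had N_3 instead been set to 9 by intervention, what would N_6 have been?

16

The intervention breaks the incoming arrows to N_3: N_3 := 3 if N_2 >= 6 else 4 no longer applies, and N_3 = 9.
N_4 = -2·N_1 - 2·N_3 + N_2  [with N_1=-2, N_3=9, N_2=-2]  = -16
N_6 = -N_2 + N_1 - N_4  [with N_2=-2, N_1=-2, N_4=-16]  = 16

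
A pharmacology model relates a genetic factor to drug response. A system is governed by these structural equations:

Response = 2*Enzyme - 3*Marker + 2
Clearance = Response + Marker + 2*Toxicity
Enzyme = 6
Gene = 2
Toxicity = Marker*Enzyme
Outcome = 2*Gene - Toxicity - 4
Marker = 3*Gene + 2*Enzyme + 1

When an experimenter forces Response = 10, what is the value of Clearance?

257

Under do(Response=10), the mechanism Response = 2*Enzyme - 3*Marker + 2 is discarded; Response is fixed at 10.
Marker = 3*Gene + 2*Enzyme + 1  [with Gene=2, Enzyme=6]  = 19
Toxicity = Marker*Enzyme  [with Marker=19, Enzyme=6]  = 114
Clearance = Response + Marker + 2*Toxicity  [with Response=10, Marker=19, Toxicity=114]  = 257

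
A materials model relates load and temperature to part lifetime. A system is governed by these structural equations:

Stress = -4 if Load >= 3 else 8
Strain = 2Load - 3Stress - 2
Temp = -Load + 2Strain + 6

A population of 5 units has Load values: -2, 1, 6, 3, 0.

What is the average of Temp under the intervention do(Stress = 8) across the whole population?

-41.2

Under do(Stress=8), Stress's equation is replaced by Stress=8 for every unit. Per-unit Temp: -52, -43, -28, -37, -46. Mean = -41.2.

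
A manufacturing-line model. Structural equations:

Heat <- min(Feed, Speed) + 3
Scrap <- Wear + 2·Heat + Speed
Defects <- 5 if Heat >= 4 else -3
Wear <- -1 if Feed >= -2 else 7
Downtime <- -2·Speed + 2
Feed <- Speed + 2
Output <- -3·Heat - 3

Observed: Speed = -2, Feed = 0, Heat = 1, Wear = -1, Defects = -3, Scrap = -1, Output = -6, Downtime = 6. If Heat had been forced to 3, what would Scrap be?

3

The intervention breaks the incoming arrows to Heat: Heat <- min(Feed, Speed) + 3 no longer applies, and Heat = 3.
Feed = Speed + 2  [with Speed=-2]  = 0
Wear = -1 if Feed >= -2 else 7  [with Feed=0]  = -1
Scrap = Wear + 2·Heat + Speed  [with Wear=-1, Heat=3, Speed=-2]  = 3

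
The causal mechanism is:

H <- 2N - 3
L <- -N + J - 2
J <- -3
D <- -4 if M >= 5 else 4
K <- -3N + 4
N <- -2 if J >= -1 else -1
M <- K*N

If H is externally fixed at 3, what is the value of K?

Intervening sets H = 3 and removes its equation (H <- 2N - 3).
No directed path runs from H to K, so K keeps its natural value.
N = -2 if J >= -1 else -1  [with J=-3]  = -1
K = -3N + 4  [with N=-1]  = 7

7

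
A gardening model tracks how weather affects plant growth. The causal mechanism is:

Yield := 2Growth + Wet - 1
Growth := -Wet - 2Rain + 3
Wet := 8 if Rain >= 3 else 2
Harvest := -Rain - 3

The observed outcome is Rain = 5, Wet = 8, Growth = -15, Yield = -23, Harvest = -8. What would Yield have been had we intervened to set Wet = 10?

-25

Under do(Wet=10), the mechanism Wet := 8 if Rain >= 3 else 2 is discarded; Wet is fixed at 10.
Growth = -Wet - 2Rain + 3  [with Wet=10, Rain=5]  = -17
Yield = 2Growth + Wet - 1  [with Growth=-17, Wet=10]  = -25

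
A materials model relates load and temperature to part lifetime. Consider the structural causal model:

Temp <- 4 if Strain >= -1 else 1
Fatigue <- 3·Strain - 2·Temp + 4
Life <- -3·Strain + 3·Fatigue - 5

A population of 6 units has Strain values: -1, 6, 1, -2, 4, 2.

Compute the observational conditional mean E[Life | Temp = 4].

-2.6

Observing Temp=4 restricts to units where Temp's equation naturally yields 4: Strain ∈ {-1, 6, 1, 4, 2}. In that subpopulation Life = -23, 19, -11, 7, -5, mean -2.6.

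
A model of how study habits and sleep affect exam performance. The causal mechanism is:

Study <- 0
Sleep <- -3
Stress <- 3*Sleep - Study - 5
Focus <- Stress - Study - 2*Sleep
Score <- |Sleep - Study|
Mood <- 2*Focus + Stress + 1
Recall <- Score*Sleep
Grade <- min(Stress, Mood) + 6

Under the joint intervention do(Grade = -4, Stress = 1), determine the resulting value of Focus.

Under do(Grade = -4, Stress = 1), each intervened variable's structural equation is replaced by its fixed value.
Focus = Stress - Study - 2*Sleep  [with Stress=1, Study=0, Sleep=-3]  = 7

7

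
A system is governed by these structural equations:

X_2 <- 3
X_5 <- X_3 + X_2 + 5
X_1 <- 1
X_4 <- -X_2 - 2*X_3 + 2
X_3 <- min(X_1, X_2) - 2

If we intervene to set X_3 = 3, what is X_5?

do(X_3=3) replaces the equation X_3 <- min(X_1, X_2) - 2 with the constant X_3 = 3.
X_5 = X_3 + X_2 + 5  [with X_3=3, X_2=3]  = 11

11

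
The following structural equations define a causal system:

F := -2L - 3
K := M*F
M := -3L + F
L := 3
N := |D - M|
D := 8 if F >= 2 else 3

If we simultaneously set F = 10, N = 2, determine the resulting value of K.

10

The joint intervention fixes F = 10, N = 2, removing each variable's own equation.
M = -3L + F  [with L=3, F=10]  = 1
K = M*F  [with M=1, F=10]  = 10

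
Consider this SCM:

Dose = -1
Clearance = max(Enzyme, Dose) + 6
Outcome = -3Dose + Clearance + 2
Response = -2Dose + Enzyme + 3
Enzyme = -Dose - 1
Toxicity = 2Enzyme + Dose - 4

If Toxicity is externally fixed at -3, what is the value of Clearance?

Intervening sets Toxicity = -3 and removes its equation (Toxicity = 2Enzyme + Dose - 4).
No directed path runs from Toxicity to Clearance, so Clearance keeps its natural value.
Enzyme = -Dose - 1  [with Dose=-1]  = 0
Clearance = max(Enzyme, Dose) + 6  [with Enzyme=0, Dose=-1]  = 6

6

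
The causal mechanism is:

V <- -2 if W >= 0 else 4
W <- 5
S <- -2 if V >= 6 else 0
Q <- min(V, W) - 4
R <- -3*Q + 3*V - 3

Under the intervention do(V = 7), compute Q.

1

The intervention breaks the incoming arrows to V: V <- -2 if W >= 0 else 4 no longer applies, and V = 7.
Q = min(V, W) - 4  [with V=7, W=5]  = 1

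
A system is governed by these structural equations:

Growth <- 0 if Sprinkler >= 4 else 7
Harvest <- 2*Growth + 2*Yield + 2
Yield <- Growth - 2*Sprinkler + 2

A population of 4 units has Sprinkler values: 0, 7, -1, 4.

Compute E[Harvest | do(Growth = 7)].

Under do(Growth=7), Growth's equation is replaced by Growth=7 for every unit. Per-unit Harvest: 34, 6, 38, 18. Mean = 24.

24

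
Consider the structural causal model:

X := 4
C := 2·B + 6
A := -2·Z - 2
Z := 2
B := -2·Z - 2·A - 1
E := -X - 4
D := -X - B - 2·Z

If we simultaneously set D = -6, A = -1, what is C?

Under do(D = -6, A = -1), each intervened variable's structural equation is replaced by its fixed value.
B = -2·Z - 2·A - 1  [with Z=2, A=-1]  = -3
C = 2·B + 6  [with B=-3]  = 0

0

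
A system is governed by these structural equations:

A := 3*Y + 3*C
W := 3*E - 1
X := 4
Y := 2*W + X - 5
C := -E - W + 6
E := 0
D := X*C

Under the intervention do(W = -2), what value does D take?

32

The intervention breaks the incoming arrows to W: W := 3*E - 1 no longer applies, and W = -2.
C = -E - W + 6  [with E=0, W=-2]  = 8
D = X*C  [with X=4, C=8]  = 32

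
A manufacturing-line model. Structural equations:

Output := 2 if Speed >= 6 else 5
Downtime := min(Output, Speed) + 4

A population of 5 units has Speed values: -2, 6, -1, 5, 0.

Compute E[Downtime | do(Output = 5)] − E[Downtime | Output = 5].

0.9

Under do(Output=5), Output's equation is replaced by Output=5 for every unit. Per-unit Downtime: 2, 9, 3, 9, 4. Mean = 5.4.
E[Downtime|Output=5] averages over only the 4 units with Output=5 (Speed = -2, -1, 5, 0): Downtime = 2, 3, 9, 4, mean 4.5.
Difference = 5.4 − 4.5 = 0.9.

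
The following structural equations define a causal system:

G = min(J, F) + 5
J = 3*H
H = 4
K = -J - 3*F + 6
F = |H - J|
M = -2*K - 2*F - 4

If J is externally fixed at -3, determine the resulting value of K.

-12

Under do(J=-3), the mechanism J = 3*H is discarded; J is fixed at -3.
F = |H - J|  [with H=4, J=-3]  = 7
K = -J - 3*F + 6  [with J=-3, F=7]  = -12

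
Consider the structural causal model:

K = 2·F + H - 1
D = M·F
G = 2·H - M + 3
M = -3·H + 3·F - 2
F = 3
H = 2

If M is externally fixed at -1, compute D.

-3

Under do(M=-1), the mechanism M = -3·H + 3·F - 2 is discarded; M is fixed at -1.
D = M·F  [with M=-1, F=3]  = -3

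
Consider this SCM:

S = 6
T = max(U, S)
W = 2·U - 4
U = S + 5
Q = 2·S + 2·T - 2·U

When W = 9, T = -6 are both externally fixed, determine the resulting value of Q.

Under do(W = 9, T = -6), each intervened variable's structural equation is replaced by its fixed value.
U = S + 5  [with S=6]  = 11
Q = 2·S + 2·T - 2·U  [with S=6, T=-6, U=11]  = -22

-22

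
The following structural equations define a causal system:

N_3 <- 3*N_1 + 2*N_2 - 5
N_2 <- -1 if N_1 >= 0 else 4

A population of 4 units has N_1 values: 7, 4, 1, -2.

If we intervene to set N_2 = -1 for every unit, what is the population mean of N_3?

0.5

Under do(N_2=-1), N_2's equation is replaced by N_2=-1 for every unit. Per-unit N_3: 14, 5, -4, -13. Mean = 0.5.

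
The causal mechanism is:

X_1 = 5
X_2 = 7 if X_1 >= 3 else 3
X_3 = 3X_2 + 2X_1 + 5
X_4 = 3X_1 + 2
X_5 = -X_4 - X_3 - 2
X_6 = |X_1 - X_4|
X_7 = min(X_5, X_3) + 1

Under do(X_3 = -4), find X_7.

-14

The intervention breaks the incoming arrows to X_3: X_3 = 3X_2 + 2X_1 + 5 no longer applies, and X_3 = -4.
X_4 = 3X_1 + 2  [with X_1=5]  = 17
X_5 = -X_4 - X_3 - 2  [with X_4=17, X_3=-4]  = -15
X_7 = min(X_5, X_3) + 1  [with X_5=-15, X_3=-4]  = -14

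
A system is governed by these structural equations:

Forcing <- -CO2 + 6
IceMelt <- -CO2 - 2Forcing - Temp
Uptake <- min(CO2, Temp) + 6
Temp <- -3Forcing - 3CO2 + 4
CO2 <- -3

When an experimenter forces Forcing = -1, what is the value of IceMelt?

Under do(Forcing=-1), the mechanism Forcing <- -CO2 + 6 is discarded; Forcing is fixed at -1.
Temp = -3Forcing - 3CO2 + 4  [with Forcing=-1, CO2=-3]  = 16
IceMelt = -CO2 - 2Forcing - Temp  [with CO2=-3, Forcing=-1, Temp=16]  = -11

-11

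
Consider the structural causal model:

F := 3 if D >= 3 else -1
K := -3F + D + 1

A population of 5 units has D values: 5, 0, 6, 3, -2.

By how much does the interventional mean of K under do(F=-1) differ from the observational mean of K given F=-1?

Under do(F=-1), F's equation is replaced by F=-1 for every unit. Per-unit K: 9, 4, 10, 7, 2. Mean = 6.4.
Observing F=-1 restricts to units where F's equation naturally yields -1: D ∈ {0, -2}. In that subpopulation K = 4, 2, mean 3.
Difference = 6.4 − 3 = 3.4.

3.4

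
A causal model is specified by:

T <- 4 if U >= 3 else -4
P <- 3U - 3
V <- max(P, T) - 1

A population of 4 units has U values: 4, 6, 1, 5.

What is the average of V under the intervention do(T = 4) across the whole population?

Every unit gets T=4 under the intervention. V values become 8, 14, 3, 11; E[V|do(T=4)] = 9.

9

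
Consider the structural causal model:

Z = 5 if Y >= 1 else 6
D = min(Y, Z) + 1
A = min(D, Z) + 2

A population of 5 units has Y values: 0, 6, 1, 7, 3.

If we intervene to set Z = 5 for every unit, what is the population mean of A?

Every unit gets Z=5 under the intervention. A values become 3, 7, 4, 7, 6; E[A|do(Z=5)] = 5.4.

5.4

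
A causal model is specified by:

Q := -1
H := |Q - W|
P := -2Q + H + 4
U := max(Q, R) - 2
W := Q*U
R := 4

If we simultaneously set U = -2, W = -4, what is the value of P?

9

Setting U = -2, W = -4 by intervention discards those variables' equations.
H = |Q - W|  [with Q=-1, W=-4]  = 3
P = -2Q + H + 4  [with Q=-1, H=3]  = 9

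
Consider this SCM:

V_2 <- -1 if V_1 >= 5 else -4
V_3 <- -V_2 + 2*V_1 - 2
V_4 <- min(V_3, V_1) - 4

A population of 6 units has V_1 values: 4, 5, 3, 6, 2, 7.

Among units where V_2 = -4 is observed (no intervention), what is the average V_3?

8

E[V_3|V_2=-4] averages over only the 3 units with V_2=-4 (V_1 = 4, 3, 2): V_3 = 10, 8, 6, mean 8.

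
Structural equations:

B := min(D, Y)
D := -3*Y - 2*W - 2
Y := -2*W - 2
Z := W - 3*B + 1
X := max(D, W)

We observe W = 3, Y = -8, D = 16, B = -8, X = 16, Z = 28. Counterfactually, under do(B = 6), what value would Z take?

-14

Under do(B=6), the mechanism B := min(D, Y) is discarded; B is fixed at 6.
Z = W - 3*B + 1  [with W=3, B=6]  = -14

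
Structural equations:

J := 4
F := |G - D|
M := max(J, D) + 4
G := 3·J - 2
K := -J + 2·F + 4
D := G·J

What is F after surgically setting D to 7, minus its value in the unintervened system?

-27

The intervention breaks the incoming arrows to D: D := G·J no longer applies, and D = 7.
G = 3·J - 2  [with J=4]  = 10
F = |G - D|  [with G=10, D=7]  = 3
Without intervention: G = 3·J - 2  [with J=4]  = 10; D = G·J  [with G=10, J=4]  = 40; F = |G - D|  [with G=10, D=40]  = 30.
Change = 3 − 30 = -27.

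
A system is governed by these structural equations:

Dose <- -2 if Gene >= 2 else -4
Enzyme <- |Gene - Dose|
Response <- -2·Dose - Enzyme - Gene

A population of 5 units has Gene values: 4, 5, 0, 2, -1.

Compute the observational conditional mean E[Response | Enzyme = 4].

1

Conditioning on Enzyme=4 selects the 2 unit(s) with Gene ∈ {0, 2}. Their Response values: 4, -2. Mean = 1.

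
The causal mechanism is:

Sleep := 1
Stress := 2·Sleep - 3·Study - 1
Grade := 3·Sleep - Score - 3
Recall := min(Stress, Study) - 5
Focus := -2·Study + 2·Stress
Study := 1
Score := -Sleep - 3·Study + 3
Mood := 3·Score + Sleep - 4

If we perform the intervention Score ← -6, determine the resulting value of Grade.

do(Score=-6) replaces the equation Score := -Sleep - 3·Study + 3 with the constant Score = -6.
Grade = 3·Sleep - Score - 3  [with Sleep=1, Score=-6]  = 6

6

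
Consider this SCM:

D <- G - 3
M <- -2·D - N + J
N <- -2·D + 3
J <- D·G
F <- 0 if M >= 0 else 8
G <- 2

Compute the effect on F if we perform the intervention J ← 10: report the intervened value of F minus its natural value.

-8

The intervention breaks the incoming arrows to J: J <- D·G no longer applies, and J = 10.
D = G - 3  [with G=2]  = -1
N = -2·D + 3  [with D=-1]  = 5
M = -2·D - N + J  [with D=-1, N=5, J=10]  = 7
F = 0 if M >= 0 else 8  [with M=7]  = 0
Without intervention: D = G - 3  [with G=2]  = -1; J = D·G  [with D=-1, G=2]  = -2; N = -2·D + 3  [with D=-1]  = 5; M = -2·D - N + J  [with D=-1, N=5, J=-2]  = -5; F = 0 if M >= 0 else 8  [with M=-5]  = 8.
Change = 0 − 8 = -8.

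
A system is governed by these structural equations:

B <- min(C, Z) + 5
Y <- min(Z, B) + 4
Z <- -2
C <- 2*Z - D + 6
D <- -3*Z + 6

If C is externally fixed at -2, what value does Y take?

do(C=-2) replaces the equation C <- 2*Z - D + 6 with the constant C = -2.
B = min(C, Z) + 5  [with C=-2, Z=-2]  = 3
Y = min(Z, B) + 4  [with Z=-2, B=3]  = 2

2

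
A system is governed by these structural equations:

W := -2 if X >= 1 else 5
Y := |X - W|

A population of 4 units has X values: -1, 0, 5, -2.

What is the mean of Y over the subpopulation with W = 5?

E[Y|W=5] averages over only the 3 units with W=5 (X = -1, 0, -2): Y = 6, 5, 7, mean 6.

6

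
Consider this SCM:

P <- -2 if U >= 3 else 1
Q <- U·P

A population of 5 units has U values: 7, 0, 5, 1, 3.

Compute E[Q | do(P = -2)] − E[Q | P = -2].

Every unit gets P=-2 under the intervention. Q values become -14, 0, -10, -2, -6; E[Q|do(P=-2)] = -6.4.
Observing P=-2 restricts to units where P's equation naturally yields -2: U ∈ {7, 5, 3}. In that subpopulation Q = -14, -10, -6, mean -10.
Difference = -6.4 − (-10) = 3.6.

3.6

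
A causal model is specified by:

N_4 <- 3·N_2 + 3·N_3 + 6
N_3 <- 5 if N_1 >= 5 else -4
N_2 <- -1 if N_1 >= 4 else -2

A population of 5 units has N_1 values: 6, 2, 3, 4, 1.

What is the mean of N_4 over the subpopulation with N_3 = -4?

E[N_4|N_3=-4] averages over only the 4 units with N_3=-4 (N_1 = 2, 3, 4, 1): N_4 = -12, -12, -9, -12, mean -11.25.

-11.25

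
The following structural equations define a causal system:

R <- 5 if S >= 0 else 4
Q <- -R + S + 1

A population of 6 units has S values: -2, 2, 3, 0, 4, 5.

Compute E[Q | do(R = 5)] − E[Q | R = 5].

-0.8

Every unit gets R=5 under the intervention. Q values become -6, -2, -1, -4, 0, 1; E[Q|do(R=5)] = -2.
Observing R=5 restricts to units where R's equation naturally yields 5: S ∈ {2, 3, 0, 4, 5}. In that subpopulation Q = -2, -1, -4, 0, 1, mean -1.2.
Difference = -2 − (-1.2) = -0.8.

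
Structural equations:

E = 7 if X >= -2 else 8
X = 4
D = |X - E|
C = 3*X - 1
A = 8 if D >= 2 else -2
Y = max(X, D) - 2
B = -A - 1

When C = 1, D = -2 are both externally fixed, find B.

Under do(C = 1, D = -2), each intervened variable's structural equation is replaced by its fixed value.
A = 8 if D >= 2 else -2  [with D=-2]  = -2
B = -A - 1  [with A=-2]  = 1

1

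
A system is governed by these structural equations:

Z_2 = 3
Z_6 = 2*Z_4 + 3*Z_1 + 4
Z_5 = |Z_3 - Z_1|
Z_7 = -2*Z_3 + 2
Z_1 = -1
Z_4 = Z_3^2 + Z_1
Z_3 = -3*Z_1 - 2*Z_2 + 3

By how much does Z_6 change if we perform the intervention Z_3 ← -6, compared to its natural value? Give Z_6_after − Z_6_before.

The intervention breaks the incoming arrows to Z_3: Z_3 = -3*Z_1 - 2*Z_2 + 3 no longer applies, and Z_3 = -6.
Z_4 = Z_3^2 + Z_1  [with Z_3=-6, Z_1=-1]  = 35
Z_6 = 2*Z_4 + 3*Z_1 + 4  [with Z_4=35, Z_1=-1]  = 71
Without intervention: Z_3 = -3*Z_1 - 2*Z_2 + 3  [with Z_1=-1, Z_2=3]  = 0; Z_4 = Z_3^2 + Z_1  [with Z_3=0, Z_1=-1]  = -1; Z_6 = 2*Z_4 + 3*Z_1 + 4  [with Z_4=-1, Z_1=-1]  = -1.
Change = 71 − (-1) = 72.

72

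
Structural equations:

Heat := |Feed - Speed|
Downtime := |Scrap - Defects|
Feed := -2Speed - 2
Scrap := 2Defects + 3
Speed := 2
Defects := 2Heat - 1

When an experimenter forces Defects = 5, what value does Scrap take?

Intervening sets Defects = 5 and removes its equation (Defects := 2Heat - 1).
Scrap = 2Defects + 3  [with Defects=5]  = 13

13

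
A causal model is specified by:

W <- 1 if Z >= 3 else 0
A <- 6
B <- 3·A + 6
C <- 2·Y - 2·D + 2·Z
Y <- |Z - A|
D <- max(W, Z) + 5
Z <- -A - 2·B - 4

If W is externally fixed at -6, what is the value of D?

Intervening sets W = -6 and removes its equation (W <- 1 if Z >= 3 else 0).
B = 3·A + 6  [with A=6]  = 24
Z = -A - 2·B - 4  [with A=6, B=24]  = -58
D = max(W, Z) + 5  [with W=-6, Z=-58]  = -1

-1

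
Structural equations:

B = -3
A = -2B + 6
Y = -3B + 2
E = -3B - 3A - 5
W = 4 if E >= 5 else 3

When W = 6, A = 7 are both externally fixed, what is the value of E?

-17

Setting W = 6, A = 7 by intervention discards those variables' equations.
E = -3B - 3A - 5  [with B=-3, A=7]  = -17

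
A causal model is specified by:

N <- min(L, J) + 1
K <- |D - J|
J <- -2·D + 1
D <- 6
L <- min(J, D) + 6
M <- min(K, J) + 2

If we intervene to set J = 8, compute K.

Under do(J=8), the mechanism J <- -2·D + 1 is discarded; J is fixed at 8.
K = |D - J|  [with D=6, J=8]  = 2

2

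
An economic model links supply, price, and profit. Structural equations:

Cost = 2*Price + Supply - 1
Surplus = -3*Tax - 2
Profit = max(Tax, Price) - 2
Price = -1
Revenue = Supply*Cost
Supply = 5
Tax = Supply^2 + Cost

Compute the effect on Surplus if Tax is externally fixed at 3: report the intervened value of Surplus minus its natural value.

72

Under do(Tax=3), the mechanism Tax = Supply^2 + Cost is discarded; Tax is fixed at 3.
Surplus = -3*Tax - 2  [with Tax=3]  = -11
Without intervention: Cost = 2*Price + Supply - 1  [with Price=-1, Supply=5]  = 2; Tax = Supply^2 + Cost  [with Supply=5, Cost=2]  = 27; Surplus = -3*Tax - 2  [with Tax=27]  = -83.
Change = -11 − (-83) = 72.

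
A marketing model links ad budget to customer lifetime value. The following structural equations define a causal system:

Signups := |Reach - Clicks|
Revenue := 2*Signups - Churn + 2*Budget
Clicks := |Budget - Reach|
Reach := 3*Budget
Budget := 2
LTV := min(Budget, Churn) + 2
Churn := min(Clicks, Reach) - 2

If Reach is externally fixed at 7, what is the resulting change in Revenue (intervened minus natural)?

-1

Under do(Reach=7), the mechanism Reach := 3*Budget is discarded; Reach is fixed at 7.
Clicks = |Budget - Reach|  [with Budget=2, Reach=7]  = 5
Signups = |Reach - Clicks|  [with Reach=7, Clicks=5]  = 2
Churn = min(Clicks, Reach) - 2  [with Clicks=5, Reach=7]  = 3
Revenue = 2*Signups - Churn + 2*Budget  [with Signups=2, Churn=3, Budget=2]  = 5
Without intervention: Reach = 3*Budget  [with Budget=2]  = 6; Clicks = |Budget - Reach|  [with Budget=2, Reach=6]  = 4; Signups = |Reach - Clicks|  [with Reach=6, Clicks=4]  = 2; Churn = min(Clicks, Reach) - 2  [with Clicks=4, Reach=6]  = 2; Revenue = 2*Signups - Churn + 2*Budget  [with Signups=2, Churn=2, Budget=2]  = 6.
Change = 5 − 6 = -1.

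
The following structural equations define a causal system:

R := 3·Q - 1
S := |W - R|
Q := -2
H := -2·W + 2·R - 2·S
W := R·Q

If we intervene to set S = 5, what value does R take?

The intervention breaks the incoming arrows to S: S := |W - R| no longer applies, and S = 5.
Since R is not a descendant of the intervened variable, it is unaffected.
R = 3·Q - 1  [with Q=-2]  = -7

-7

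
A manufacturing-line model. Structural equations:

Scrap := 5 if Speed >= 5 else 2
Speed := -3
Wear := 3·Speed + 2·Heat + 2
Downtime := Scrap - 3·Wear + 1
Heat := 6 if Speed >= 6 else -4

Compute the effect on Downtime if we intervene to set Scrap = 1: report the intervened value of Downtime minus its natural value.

Intervening sets Scrap = 1 and removes its equation (Scrap := 5 if Speed >= 5 else 2).
Heat = 6 if Speed >= 6 else -4  [with Speed=-3]  = -4
Wear = 3·Speed + 2·Heat + 2  [with Speed=-3, Heat=-4]  = -15
Downtime = Scrap - 3·Wear + 1  [with Scrap=1, Wear=-15]  = 47
Without intervention: Heat = 6 if Speed >= 6 else -4  [with Speed=-3]  = -4; Wear = 3·Speed + 2·Heat + 2  [with Speed=-3, Heat=-4]  = -15; Scrap = 5 if Speed >= 5 else 2  [with Speed=-3]  = 2; Downtime = Scrap - 3·Wear + 1  [with Scrap=2, Wear=-15]  = 48.
Change = 47 − 48 = -1.

-1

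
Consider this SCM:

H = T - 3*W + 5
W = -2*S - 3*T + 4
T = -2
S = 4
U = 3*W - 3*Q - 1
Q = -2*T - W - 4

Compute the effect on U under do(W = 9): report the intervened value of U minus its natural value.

42

The intervention breaks the incoming arrows to W: W = -2*S - 3*T + 4 no longer applies, and W = 9.
Q = -2*T - W - 4  [with T=-2, W=9]  = -9
U = 3*W - 3*Q - 1  [with W=9, Q=-9]  = 53
Without intervention: W = -2*S - 3*T + 4  [with S=4, T=-2]  = 2; Q = -2*T - W - 4  [with T=-2, W=2]  = -2; U = 3*W - 3*Q - 1  [with W=2, Q=-2]  = 11.
Change = 53 − 11 = 42.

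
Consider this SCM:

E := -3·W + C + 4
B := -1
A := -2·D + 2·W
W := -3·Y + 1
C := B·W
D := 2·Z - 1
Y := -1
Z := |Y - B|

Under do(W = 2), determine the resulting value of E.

-4

do(W=2) replaces the equation W := -3·Y + 1 with the constant W = 2.
C = B·W  [with B=-1, W=2]  = -2
E = -3·W + C + 4  [with W=2, C=-2]  = -4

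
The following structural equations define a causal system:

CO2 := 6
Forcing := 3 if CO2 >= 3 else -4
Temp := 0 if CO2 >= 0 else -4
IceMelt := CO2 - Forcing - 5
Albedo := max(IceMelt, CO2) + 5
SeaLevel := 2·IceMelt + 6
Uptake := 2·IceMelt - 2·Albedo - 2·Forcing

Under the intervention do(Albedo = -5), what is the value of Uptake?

Under do(Albedo=-5), the mechanism Albedo := max(IceMelt, CO2) + 5 is discarded; Albedo is fixed at -5.
Forcing = 3 if CO2 >= 3 else -4  [with CO2=6]  = 3
IceMelt = CO2 - Forcing - 5  [with CO2=6, Forcing=3]  = -2
Uptake = 2·IceMelt - 2·Albedo - 2·Forcing  [with IceMelt=-2, Albedo=-5, Forcing=3]  = 0

0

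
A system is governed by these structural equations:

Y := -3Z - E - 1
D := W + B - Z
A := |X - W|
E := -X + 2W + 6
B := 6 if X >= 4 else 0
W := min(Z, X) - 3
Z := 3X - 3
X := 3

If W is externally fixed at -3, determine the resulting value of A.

6

The intervention breaks the incoming arrows to W: W := min(Z, X) - 3 no longer applies, and W = -3.
A = |X - W|  [with X=3, W=-3]  = 6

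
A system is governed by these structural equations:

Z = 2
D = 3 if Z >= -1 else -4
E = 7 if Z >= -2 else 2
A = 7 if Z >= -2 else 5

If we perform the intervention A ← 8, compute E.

7

Under do(A=8), the mechanism A = 7 if Z >= -2 else 5 is discarded; A is fixed at 8.
Since E is not a descendant of the intervened variable, it is unaffected.
E = 7 if Z >= -2 else 2  [with Z=2]  = 7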